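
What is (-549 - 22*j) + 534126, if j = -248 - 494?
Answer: 549901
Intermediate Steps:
j = -742
(-549 - 22*j) + 534126 = (-549 - 22*(-742)) + 534126 = (-549 + 16324) + 534126 = 15775 + 534126 = 549901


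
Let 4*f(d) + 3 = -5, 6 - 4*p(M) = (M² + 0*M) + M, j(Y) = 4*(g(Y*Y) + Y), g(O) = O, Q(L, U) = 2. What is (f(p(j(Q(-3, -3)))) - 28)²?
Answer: 900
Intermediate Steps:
j(Y) = 4*Y + 4*Y² (j(Y) = 4*(Y*Y + Y) = 4*(Y² + Y) = 4*(Y + Y²) = 4*Y + 4*Y²)
p(M) = 3/2 - M/4 - M²/4 (p(M) = 3/2 - ((M² + 0*M) + M)/4 = 3/2 - ((M² + 0) + M)/4 = 3/2 - (M² + M)/4 = 3/2 - (M + M²)/4 = 3/2 + (-M/4 - M²/4) = 3/2 - M/4 - M²/4)
f(d) = -2 (f(d) = -¾ + (¼)*(-5) = -¾ - 5/4 = -2)
(f(p(j(Q(-3, -3)))) - 28)² = (-2 - 28)² = (-30)² = 900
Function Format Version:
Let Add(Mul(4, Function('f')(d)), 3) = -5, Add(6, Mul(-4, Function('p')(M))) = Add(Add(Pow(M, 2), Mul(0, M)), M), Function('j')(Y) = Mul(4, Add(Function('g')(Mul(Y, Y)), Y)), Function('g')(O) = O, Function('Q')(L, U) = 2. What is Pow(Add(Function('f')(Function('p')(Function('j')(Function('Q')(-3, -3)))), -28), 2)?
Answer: 900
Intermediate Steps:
Function('j')(Y) = Add(Mul(4, Y), Mul(4, Pow(Y, 2))) (Function('j')(Y) = Mul(4, Add(Mul(Y, Y), Y)) = Mul(4, Add(Pow(Y, 2), Y)) = Mul(4, Add(Y, Pow(Y, 2))) = Add(Mul(4, Y), Mul(4, Pow(Y, 2))))
Function('p')(M) = Add(Rational(3, 2), Mul(Rational(-1, 4), M), Mul(Rational(-1, 4), Pow(M, 2))) (Function('p')(M) = Add(Rational(3, 2), Mul(Rational(-1, 4), Add(Add(Pow(M, 2), Mul(0, M)), M))) = Add(Rational(3, 2), Mul(Rational(-1, 4), Add(Add(Pow(M, 2), 0), M))) = Add(Rational(3, 2), Mul(Rational(-1, 4), Add(Pow(M, 2), M))) = Add(Rational(3, 2), Mul(Rational(-1, 4), Add(M, Pow(M, 2)))) = Add(Rational(3, 2), Add(Mul(Rational(-1, 4), M), Mul(Rational(-1, 4), Pow(M, 2)))) = Add(Rational(3, 2), Mul(Rational(-1, 4), M), Mul(Rational(-1, 4), Pow(M, 2))))
Function('f')(d) = -2 (Function('f')(d) = Add(Rational(-3, 4), Mul(Rational(1, 4), -5)) = Add(Rational(-3, 4), Rational(-5, 4)) = -2)
Pow(Add(Function('f')(Function('p')(Function('j')(Function('Q')(-3, -3)))), -28), 2) = Pow(Add(-2, -28), 2) = Pow(-30, 2) = 900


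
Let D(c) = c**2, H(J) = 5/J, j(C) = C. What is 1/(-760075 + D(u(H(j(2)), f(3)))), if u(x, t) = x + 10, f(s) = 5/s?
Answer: -4/3039675 ≈ -1.3159e-6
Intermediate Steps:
u(x, t) = 10 + x
1/(-760075 + D(u(H(j(2)), f(3)))) = 1/(-760075 + (10 + 5/2)**2) = 1/(-760075 + (25/2)**2) = 1/(-760075 + 625/4) = 1/(-3039675/4) = -4/3039675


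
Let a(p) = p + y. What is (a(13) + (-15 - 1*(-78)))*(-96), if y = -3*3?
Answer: -6432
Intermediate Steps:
y = -9
a(p) = -9 + p (a(p) = p - 9 = -9 + p)
(a(13) + (-15 - 1*(-78)))*(-96) = ((-9 + 13) + (-15 - 1*(-78)))*(-96) = (4 + (-15 + 78))*(-96) = (4 + 63)*(-96) = 67*(-96) = -6432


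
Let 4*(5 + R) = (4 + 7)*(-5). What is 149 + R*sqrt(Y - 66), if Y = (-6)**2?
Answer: 149 - 75*I*sqrt(30)/4 ≈ 149.0 - 102.7*I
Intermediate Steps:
R = -75/4 (R = -5 + ((4 + 7)*(-5))/4 = -5 + (11*(-5))/4 = -5 + (1/4)*(-55) = -5 - 55/4 = -75/4 ≈ -18.750)
Y = 36
149 + R*sqrt(Y - 66) = 149 - 75*sqrt(36 - 66)/4 = 149 - 75*I*sqrt(30)/4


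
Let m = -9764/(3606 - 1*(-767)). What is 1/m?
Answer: -4373/9764 ≈ -0.44787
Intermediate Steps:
m = -9764/4373 (m = -9764/(3606 + 767) = -9764/4373 ≈ -2.2328)
1/m = 1/(-9764/4373) = -4373/9764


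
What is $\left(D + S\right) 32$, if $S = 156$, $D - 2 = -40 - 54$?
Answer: $2048$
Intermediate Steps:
$D = -92$ ($D = 2 - 94 = -92$)
$\left(D + S\right) 32 = \left(-92 + 156\right) 32 = 64 \cdot 32 = 2048$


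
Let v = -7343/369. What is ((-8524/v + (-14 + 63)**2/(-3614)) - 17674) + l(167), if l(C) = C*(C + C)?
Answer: 1022538472649/26537602 ≈ 38532.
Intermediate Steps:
v = -7343/369 (v = -7343*1/369 = -7343/369 ≈ -19.900)
l(C) = 2*C**2 (l(C) = C*(2*C) = 2*C**2)
((-8524/v + (-14 + 63)**2/(-3614)) - 17674) + l(167) = ((-8524/(-7343/369) + (-14 + 63)**2/(-3614)) - 17674) + 2*167**2 = ((-8524*(-369/7343) + 49**2*(-1/3614)) - 17674) + 2*27889 = ((3145356/7343 + 2401*(-1/3614)) - 17674) + 55778 = ((3145356/7343 - 2401/3614) - 17674) + 55778 = (11349686041/26537602 - 17674) + 55778 = -457675891707/26537602 + 55778 = 1022538472649/26537602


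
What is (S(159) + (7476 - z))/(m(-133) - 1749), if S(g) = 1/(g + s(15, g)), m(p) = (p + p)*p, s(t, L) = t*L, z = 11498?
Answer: -10231967/85552176 ≈ -0.11960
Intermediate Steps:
s(t, L) = L*t
m(p) = 2*p² (m(p) = (2*p)*p = 2*p²)
S(g) = 1/(16*g) (S(g) = 1/(g + g*15) = 1/(g + 15*g) = 1/(16*g))
(S(159) + (7476 - z))/(m(-133) - 1749) = ((1/16)/159 + (7476 - 1*11498))/(2*(-133)² - 1749) = ((1/16)*(1/159) + (7476 - 11498))/(2*17689 - 1749) = (1/2544 - 4022)/(35378 - 1749) = -10231967/2544/33629 = -10231967/2544*1/33629 = -10231967/85552176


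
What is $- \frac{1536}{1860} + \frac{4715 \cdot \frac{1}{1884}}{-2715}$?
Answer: $- \frac{131091701}{158566860} \approx -0.82673$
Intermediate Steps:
$- \frac{1536}{1860} + \frac{4715 \cdot \frac{1}{1884}}{-2715} = \left(-1536\right) \frac{1}{1860} + 4715 \cdot \frac{1}{1884} \left(- \frac{1}{2715}\right) = - \frac{128}{155} + \frac{4715}{1884} \left(- \frac{1}{2715}\right) = - \frac{128}{155} - \frac{943}{1023012} = - \frac{131091701}{158566860}$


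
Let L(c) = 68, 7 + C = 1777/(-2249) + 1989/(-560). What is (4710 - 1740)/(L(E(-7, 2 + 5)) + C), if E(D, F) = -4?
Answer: 3740536800/71357459 ≈ 52.420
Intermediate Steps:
C = -14284461/1259440 (C = -7 + (1777/(-2249) + 1989/(-560)) = -7 + (1777*(-1/2249) + 1989*(-1/560)) = -7 + (-1777/2249 - 1989/560) = -7 - 5468381/1259440 = -14284461/1259440 ≈ -11.342)
(4710 - 1740)/(L(E(-7, 2 + 5)) + C) = (4710 - 1740)/(68 - 14284461/1259440) = 2970/(71357459/1259440) = 2970*(1259440/71357459) = 3740536800/71357459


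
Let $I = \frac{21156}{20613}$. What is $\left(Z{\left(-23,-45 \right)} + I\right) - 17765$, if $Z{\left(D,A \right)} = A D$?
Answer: $- \frac{114944778}{6871} \approx -16729.0$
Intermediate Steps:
$I = \frac{7052}{6871}$ ($I = 21156 \cdot \frac{1}{20613} = \frac{7052}{6871} \approx 1.0263$)
$\left(Z{\left(-23,-45 \right)} + I\right) - 17765 = \left(\left(-45\right) \left(-23\right) + \frac{7052}{6871}\right) - 17765 = \left(1035 + \frac{7052}{6871}\right) - 17765 = \frac{7118537}{6871} - 17765 = - \frac{114944778}{6871}$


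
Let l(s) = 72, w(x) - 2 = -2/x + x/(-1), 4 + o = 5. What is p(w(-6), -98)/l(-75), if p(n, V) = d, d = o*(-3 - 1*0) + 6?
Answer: 1/24 ≈ 0.041667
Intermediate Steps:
o = 1 (o = -4 + 5 = 1)
w(x) = 2 - x - 2/x (w(x) = 2 + (-2/x + x/(-1)) = 2 + (-2/x + x*(-1)) = 2 + (-2/x - x) = 2 + (-x - 2/x) = 2 - x - 2/x)
d = 3 (d = 1*(-3 - 1*0) + 6 = 1*(-3 + 0) + 6 = 1*(-3) + 6 = -3 + 6 = 3)
p(n, V) = 3
p(w(-6), -98)/l(-75) = 3/72 = 3*(1/72) = 1/24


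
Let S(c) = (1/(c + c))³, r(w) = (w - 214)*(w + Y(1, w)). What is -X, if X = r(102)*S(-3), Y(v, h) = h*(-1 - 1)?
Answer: 476/9 ≈ 52.889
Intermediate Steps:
Y(v, h) = -2*h (Y(v, h) = h*(-2) = -2*h)
r(w) = -w*(-214 + w) (r(w) = (w - 214)*(w - 2*w) = (-214 + w)*(-w) = -w*(-214 + w))
S(c) = 1/(8*c³) (S(c) = (1/(2*c))³ = 1/(8*c³))
X = -476/9 (X = (102*(214 - 1*102))*((⅛)/(-3)³) = (102*(214 - 102))*((⅛)*(-1/27)) = (102*112)*(-1/216) = 11424*(-1/216) = -476/9 ≈ -52.889)
-X = -1*(-476/9) = 476/9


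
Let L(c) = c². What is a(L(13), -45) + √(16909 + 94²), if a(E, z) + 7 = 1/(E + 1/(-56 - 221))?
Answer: -327407/46812 + √25745 ≈ 153.46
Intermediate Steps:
a(E, z) = -7 + 1/(-1/277 + E) (a(E, z) = -7 + 1/(E + 1/(-56 - 221)) = -7 + 1/(E + 1/(-277)) = -7 + 1/(E - 1/277) = -7 + 1/(-1/277 + E))
a(L(13), -45) + √(16909 + 94²) = (284 - 1939*13²)/(-1 + 277*13²) + √(16909 + 94²) = (284 - 1939*169)/(-1 + 277*169) + √(16909 + 8836) = (284 - 327691)/(-1 + 46813) + √25745 = -327407/46812 + √25745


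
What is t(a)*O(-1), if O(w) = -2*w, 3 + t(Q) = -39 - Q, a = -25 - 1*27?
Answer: 20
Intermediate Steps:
a = -52 (a = -25 - 27 = -52)
t(Q) = -42 - Q (t(Q) = -3 + (-39 - Q) = -42 - Q)
t(a)*O(-1) = (-42 - 1*(-52))*(-2*(-1)) = (-42 + 52)*2 = 10*2 = 20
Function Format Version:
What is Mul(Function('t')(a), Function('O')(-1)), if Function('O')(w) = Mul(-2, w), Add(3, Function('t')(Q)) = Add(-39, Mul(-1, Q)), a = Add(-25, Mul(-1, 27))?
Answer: 20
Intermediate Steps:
a = -52 (a = Add(-25, -27) = -52)
Function('t')(Q) = Add(-42, Mul(-1, Q)) (Function('t')(Q) = Add(-3, Add(-39, Mul(-1, Q))) = Add(-42, Mul(-1, Q)))
Mul(Function('t')(a), Function('O')(-1)) = Mul(Add(-42, Mul(-1, -52)), Mul(-2, -1)) = Mul(Add(-42, 52), 2) = Mul(10, 2) = 20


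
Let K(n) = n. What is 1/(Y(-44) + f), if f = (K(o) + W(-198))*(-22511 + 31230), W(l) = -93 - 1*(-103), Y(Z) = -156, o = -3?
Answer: 1/60877 ≈ 1.6427e-5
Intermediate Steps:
W(l) = 10 (W(l) = -93 + 103 = 10)
f = 61033 (f = (-3 + 10)*(-22511 + 31230) = 7*8719 = 61033)
1/(Y(-44) + f) = 1/(-156 + 61033) = 1/60877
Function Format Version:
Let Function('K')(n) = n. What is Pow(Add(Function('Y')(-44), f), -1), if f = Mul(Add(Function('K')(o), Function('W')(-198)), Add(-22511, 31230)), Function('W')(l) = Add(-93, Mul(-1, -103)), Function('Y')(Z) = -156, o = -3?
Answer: Rational(1, 60877) ≈ 1.6427e-5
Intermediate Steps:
Function('W')(l) = 10 (Function('W')(l) = Add(-93, 103) = 10)
f = 61033 (f = Mul(Add(-3, 10), Add(-22511, 31230)) = Mul(7, 8719) = 61033)
Pow(Add(Function('Y')(-44), f), -1) = Pow(Add(-156, 61033), -1) = Pow(60877, -1) = Rational(1, 60877)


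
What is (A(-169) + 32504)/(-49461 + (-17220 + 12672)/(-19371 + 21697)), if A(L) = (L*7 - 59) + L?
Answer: -36161159/57525417 ≈ -0.62861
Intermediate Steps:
A(L) = -59 + 8*L (A(L) = (7*L - 59) + L = (-59 + 7*L) + L = -59 + 8*L)
(A(-169) + 32504)/(-49461 + (-17220 + 12672)/(-19371 + 21697)) = ((-59 + 8*(-169)) + 32504)/(-49461 + (-17220 + 12672)/(-19371 + 21697)) = ((-59 - 1352) + 32504)/(-49461 - 4548/2326) = (-1411 + 32504)/(-49461 - 4548*1/2326) = 31093/(-49461 - 2274/1163) = 31093/(-57525417/1163) = 31093*(-1163/57525417) = -36161159/57525417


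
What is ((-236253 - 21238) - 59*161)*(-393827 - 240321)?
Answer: 169311174520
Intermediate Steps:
((-236253 - 21238) - 59*161)*(-393827 - 240321) = (-257491 - 9499)*(-634148) = -266990*(-634148) = 169311174520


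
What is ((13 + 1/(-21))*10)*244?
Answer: 663680/21 ≈ 31604.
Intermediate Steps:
((13 + 1/(-21))*10)*244 = ((13 - 1/21)*10)*244 = ((272/21)*10)*244 = (2720/21)*244 = 663680/21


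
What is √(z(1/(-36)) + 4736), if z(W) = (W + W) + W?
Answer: √170493/6 ≈ 68.818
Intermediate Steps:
z(W) = 3*W (z(W) = 2*W + W = 3*W)
√(z(1/(-36)) + 4736) = √(3/(-36) + 4736) = √(3*(-1/36) + 4736) = √(-1/12 + 4736) = √(56831/12) = √170493/6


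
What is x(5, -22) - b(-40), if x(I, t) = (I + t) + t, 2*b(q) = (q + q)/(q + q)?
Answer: -79/2 ≈ -39.500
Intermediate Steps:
b(q) = ½ (b(q) = ((q + q)/(q + q))/2 = ((2*q)/((2*q)))/2 = ((2*q)*(1/(2*q)))/2 = (½)*1 = ½)
x(I, t) = I + 2*t
x(5, -22) - b(-40) = (5 + 2*(-22)) - 1*½ = (5 - 44) - ½ = -39 - ½ = -79/2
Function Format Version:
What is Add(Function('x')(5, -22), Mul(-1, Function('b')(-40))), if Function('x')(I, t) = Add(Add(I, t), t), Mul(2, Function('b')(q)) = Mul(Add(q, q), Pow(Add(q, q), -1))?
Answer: Rational(-79, 2) ≈ -39.500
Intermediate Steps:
Function('b')(q) = Rational(1, 2) (Function('b')(q) = Mul(Rational(1, 2), Mul(Add(q, q), Pow(Add(q, q), -1))) = Mul(Rational(1, 2), Mul(Mul(2, q), Pow(Mul(2, q), -1))) = Mul(Rational(1, 2), Mul(Mul(2, q), Mul(Rational(1, 2), Pow(q, -1)))) = Mul(Rational(1, 2), 1) = Rational(1, 2))
Function('x')(I, t) = Add(I, Mul(2, t))
Add(Function('x')(5, -22), Mul(-1, Function('b')(-40))) = Add(Add(5, Mul(2, -22)), Mul(-1, Rational(1, 2))) = Add(Add(5, -44), Rational(-1, 2)) = Add(-39, Rational(-1, 2)) = Rational(-79, 2)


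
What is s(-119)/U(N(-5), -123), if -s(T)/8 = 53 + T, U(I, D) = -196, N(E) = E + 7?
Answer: -132/49 ≈ -2.6939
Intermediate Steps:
N(E) = 7 + E
s(T) = -424 - 8*T (s(T) = -8*(53 + T) = -424 - 8*T)
s(-119)/U(N(-5), -123) = (-424 - 8*(-119))/(-196) = (-424 + 952)*(-1/196) = 528*(-1/196) = -132/49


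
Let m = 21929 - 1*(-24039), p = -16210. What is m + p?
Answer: 29758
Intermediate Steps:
m = 45968 (m = 21929 + 24039 = 45968)
m + p = 45968 - 16210 = 29758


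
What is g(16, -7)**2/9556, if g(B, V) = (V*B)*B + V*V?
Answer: 3038049/9556 ≈ 317.92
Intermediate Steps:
g(B, V) = V**2 + V*B**2 (g(B, V) = (B*V)*B + V**2 = V*B**2 + V**2 = V**2 + V*B**2)
g(16, -7)**2/9556 = (-7*(-7 + 16**2))**2/9556 = (-7*(-7 + 256))**2*(1/9556) = (-7*249)**2*(1/9556) = (-1743)**2*(1/9556) = 3038049*(1/9556) = 3038049/9556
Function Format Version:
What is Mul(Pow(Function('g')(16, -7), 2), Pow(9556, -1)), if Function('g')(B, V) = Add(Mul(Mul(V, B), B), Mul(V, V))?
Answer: Rational(3038049, 9556) ≈ 317.92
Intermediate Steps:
Function('g')(B, V) = Add(Pow(V, 2), Mul(V, Pow(B, 2))) (Function('g')(B, V) = Add(Mul(Mul(B, V), B), Pow(V, 2)) = Add(Mul(V, Pow(B, 2)), Pow(V, 2)) = Add(Pow(V, 2), Mul(V, Pow(B, 2))))
Mul(Pow(Function('g')(16, -7), 2), Pow(9556, -1)) = Mul(Pow(Mul(-7, Add(-7, Pow(16, 2))), 2), Pow(9556, -1)) = Mul(Pow(Mul(-7, Add(-7, 256)), 2), Rational(1, 9556)) = Mul(Pow(Mul(-7, 249), 2), Rational(1, 9556)) = Mul(Pow(-1743, 2), Rational(1, 9556)) = Mul(3038049, Rational(1, 9556)) = Rational(3038049, 9556)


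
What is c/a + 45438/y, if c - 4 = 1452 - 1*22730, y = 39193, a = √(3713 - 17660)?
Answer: 45438/39193 + 21274*I*√13947/13947 ≈ 1.1593 + 180.14*I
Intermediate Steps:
a = I*√13947 (a = √(-13947) = I*√13947 ≈ 118.1*I)
c = -21274 (c = 4 + (1452 - 1*22730) = 4 + (1452 - 22730) = 4 - 21278 = -21274)
c/a + 45438/y = -21274*(-I*√13947/13947) + 45438/39193 = -(-21274)*I*√13947/13947 + 45438*(1/39193) = 21274*I*√13947/13947 + 45438/39193 = 45438/39193 + 21274*I*√13947/13947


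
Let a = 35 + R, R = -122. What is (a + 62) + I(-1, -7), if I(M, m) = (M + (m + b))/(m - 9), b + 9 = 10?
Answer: -393/16 ≈ -24.563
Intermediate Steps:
b = 1 (b = -9 + 10 = 1)
I(M, m) = (1 + M + m)/(-9 + m) (I(M, m) = (M + (m + 1))/(m - 9) = (M + (1 + m))/(-9 + m) = (1 + M + m)/(-9 + m))
a = -87 (a = 35 - 122 = -87)
(a + 62) + I(-1, -7) = (-87 + 62) + (1 - 1 - 7)/(-9 - 7) = -25 - 7/(-16) = -25 - 1/16*(-7) = -25 + 7/16 = -393/16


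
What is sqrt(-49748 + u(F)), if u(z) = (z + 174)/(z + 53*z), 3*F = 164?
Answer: I*sqrt(27094907523)/738 ≈ 223.04*I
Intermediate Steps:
F = 164/3 (F = (1/3)*164 = 164/3 ≈ 54.667)
u(z) = (174 + z)/(54*z) (u(z) = (174 + z)/((54*z)) = (174 + z)*(1/(54*z)) = (174 + z)/(54*z))
sqrt(-49748 + u(F)) = sqrt(-49748 + (174 + 164/3)/(54*(164/3))) = sqrt(-49748 + (1/54)*(3/164)*(686/3)) = sqrt(-49748 + 343/4428) = sqrt(-220283801/4428) = I*sqrt(27094907523)/738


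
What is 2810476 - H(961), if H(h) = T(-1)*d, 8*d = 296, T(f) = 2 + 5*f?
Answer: 2810587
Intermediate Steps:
d = 37 (d = (1/8)*296 = 37)
H(h) = -111 (H(h) = (2 + 5*(-1))*37 = (2 - 5)*37 = -3*37 = -111)
2810476 - H(961) = 2810476 - 1*(-111) = 2810476 + 111 = 2810587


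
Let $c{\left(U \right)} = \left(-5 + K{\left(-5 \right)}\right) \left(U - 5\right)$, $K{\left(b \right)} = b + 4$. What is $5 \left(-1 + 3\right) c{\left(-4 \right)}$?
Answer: $540$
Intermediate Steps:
$K{\left(b \right)} = 4 + b$
$c{\left(U \right)} = 30 - 6 U$ ($c{\left(U \right)} = \left(-5 + \left(4 - 5\right)\right) \left(U - 5\right) = \left(-5 - 1\right) \left(-5 + U\right) = - 6 \left(-5 + U\right) = 30 - 6 U$)
$5 \left(-1 + 3\right) c{\left(-4 \right)} = 5 \left(-1 + 3\right) \left(30 - -24\right) = 5 \cdot 2 \left(30 + 24\right) = 10 \cdot 54 = 540$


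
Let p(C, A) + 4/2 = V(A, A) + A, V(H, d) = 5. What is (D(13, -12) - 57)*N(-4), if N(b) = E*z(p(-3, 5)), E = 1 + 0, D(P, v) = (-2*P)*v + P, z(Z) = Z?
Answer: 2144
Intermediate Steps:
p(C, A) = 3 + A (p(C, A) = -2 + (5 + A) = 3 + A)
D(P, v) = P - 2*P*v (D(P, v) = -2*P*v + P = P - 2*P*v)
E = 1
N(b) = 8 (N(b) = 1*(3 + 5) = 1*8 = 8)
(D(13, -12) - 57)*N(-4) = (13*(1 - 2*(-12)) - 57)*8 = (13*(1 + 24) - 57)*8 = (13*25 - 57)*8 = (325 - 57)*8 = 268*8 = 2144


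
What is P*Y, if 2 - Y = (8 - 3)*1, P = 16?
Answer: -48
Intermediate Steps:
Y = -3 (Y = 2 - (8 - 3) = 2 - 5 = -3)
P*Y = 16*(-3) = -48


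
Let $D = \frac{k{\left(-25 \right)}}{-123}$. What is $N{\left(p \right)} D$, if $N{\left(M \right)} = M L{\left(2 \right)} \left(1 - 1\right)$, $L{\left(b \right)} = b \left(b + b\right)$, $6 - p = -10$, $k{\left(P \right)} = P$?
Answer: $0$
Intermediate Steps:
$p = 16$ ($p = 6 - -10 = 6 + 10 = 16$)
$L{\left(b \right)} = 2 b^{2}$ ($L{\left(b \right)} = b 2 b = 2 b^{2}$)
$N{\left(M \right)} = 0$ ($N{\left(M \right)} = M 2 \cdot 2^{2} \left(1 - 1\right) = M 2 \cdot 4 \left(1 - 1\right) = M 8 \cdot 0 = 8 M 0 = 0$)
$D = \frac{25}{123}$ ($D = - \frac{25}{-123} = \left(-25\right) \left(- \frac{1}{123}\right) = \frac{25}{123} \approx 0.20325$)
$N{\left(p \right)} D = 0 \cdot \frac{25}{123} = 0$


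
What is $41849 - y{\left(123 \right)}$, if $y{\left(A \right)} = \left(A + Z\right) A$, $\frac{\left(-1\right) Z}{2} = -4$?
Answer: $25736$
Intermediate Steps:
$Z = 8$ ($Z = \left(-2\right) \left(-4\right) = 8$)
$y{\left(A \right)} = A \left(8 + A\right)$ ($y{\left(A \right)} = \left(A + 8\right) A = \left(8 + A\right) A = A \left(8 + A\right)$)
$41849 - y{\left(123 \right)} = 41849 - 123 \left(8 + 123\right) = 41849 - 123 \cdot 131 = 41849 - 16113 = 25736$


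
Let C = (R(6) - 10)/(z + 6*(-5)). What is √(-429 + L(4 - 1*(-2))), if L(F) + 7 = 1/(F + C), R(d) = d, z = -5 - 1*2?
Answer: I*√22260774/226 ≈ 20.877*I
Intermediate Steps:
z = -7 (z = -5 - 2 = -7)
C = 4/37 (C = (6 - 10)/(-7 + 6*(-5)) = -4/(-7 - 30) = -4/(-37) = -4*(-1/37) = 4/37 ≈ 0.10811)
L(F) = -7 + 1/(4/37 + F) (L(F) = -7 + 1/(F + 4/37) = -7 + 1/(4/37 + F))
√(-429 + L(4 - 1*(-2))) = √(-429 + (9 - 259*(4 - 1*(-2)))/(4 + 37*(4 - 1*(-2)))) = √(-429 + (9 - 259*(4 + 2))/(4 + 37*(4 + 2))) = √(-429 + (9 - 259*6)/(4 + 37*6)) = √(-429 + (9 - 1554)/(4 + 222)) = √(-429 - 1545/226) = √(-98499/226) = I*√22260774/226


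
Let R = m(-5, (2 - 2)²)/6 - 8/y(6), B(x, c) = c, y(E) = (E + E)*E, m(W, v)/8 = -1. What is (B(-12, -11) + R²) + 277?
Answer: 21715/81 ≈ 268.09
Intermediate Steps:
m(W, v) = -8 (m(W, v) = 8*(-1) = -8)
y(E) = 2*E² (y(E) = (2*E)*E = 2*E²)
R = -13/9 (R = -8/6 - 8/(2*6²) = -8*⅙ - 8/(2*36) = -4/3 - 8/72 = -4/3 - 8*1/72 = -4/3 - ⅑ = -13/9 ≈ -1.4444)
(B(-12, -11) + R²) + 277 = (-11 + (-13/9)²) + 277 = (-11 + 169/81) + 277 = -722/81 + 277 = 21715/81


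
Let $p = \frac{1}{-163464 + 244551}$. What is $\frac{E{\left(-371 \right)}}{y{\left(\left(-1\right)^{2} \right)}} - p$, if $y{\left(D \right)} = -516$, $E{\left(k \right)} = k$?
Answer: $\frac{3342529}{4648988} \approx 0.71898$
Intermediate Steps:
$p = \frac{1}{81087} \approx 1.2332 \cdot 10^{-5}$
$\frac{E{\left(-371 \right)}}{y{\left(\left(-1\right)^{2} \right)}} - p = - \frac{371}{-516} - \frac{1}{81087} = \left(-371\right) \left(- \frac{1}{516}\right) - \frac{1}{81087} = \frac{371}{516} - \frac{1}{81087} = \frac{3342529}{4648988}$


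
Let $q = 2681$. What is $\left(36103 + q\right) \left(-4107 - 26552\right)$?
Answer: $-1189078656$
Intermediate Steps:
$\left(36103 + q\right) \left(-4107 - 26552\right) = \left(36103 + 2681\right) \left(-4107 - 26552\right) = 38784 \left(-4107 - 26552\right) = 38784 \left(-30659\right) = -1189078656$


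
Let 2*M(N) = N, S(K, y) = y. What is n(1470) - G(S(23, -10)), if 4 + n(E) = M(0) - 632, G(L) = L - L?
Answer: -636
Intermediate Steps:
G(L) = 0
M(N) = N/2
n(E) = -636 (n(E) = -4 + ((1/2)*0 - 632) = -4 + (0 - 632) = -4 - 632 = -636)
n(1470) - G(S(23, -10)) = -636 - 1*0 = -636 + 0 = -636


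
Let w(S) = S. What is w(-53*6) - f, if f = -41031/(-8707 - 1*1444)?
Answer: -3269049/10151 ≈ -322.04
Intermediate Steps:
f = 41031/10151 (f = -41031/(-8707 - 1444) = -41031/(-10151) = -41031*(-1/10151) = 41031/10151 ≈ 4.0421)
w(-53*6) - f = -53*6 - 1*41031/10151 = -318 - 41031/10151 = -3269049/10151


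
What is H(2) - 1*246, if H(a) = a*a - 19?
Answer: -261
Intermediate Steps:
H(a) = -19 + a² (H(a) = a² - 19 = -19 + a²)
H(2) - 1*246 = (-19 + 2²) - 1*246 = (-19 + 4) - 246 = -15 - 246 = -261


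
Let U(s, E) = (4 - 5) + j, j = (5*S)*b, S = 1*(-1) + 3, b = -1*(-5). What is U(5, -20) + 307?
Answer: 356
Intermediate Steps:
b = 5
S = 2 (S = -1 + 3 = 2)
j = 50 (j = (5*2)*5 = 10*5 = 50)
U(s, E) = 49 (U(s, E) = (4 - 5) + 50 = -1 + 50 = 49)
U(5, -20) + 307 = 49 + 307 = 356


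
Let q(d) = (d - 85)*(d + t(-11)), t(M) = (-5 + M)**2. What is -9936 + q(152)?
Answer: 17400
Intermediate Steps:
q(d) = (-85 + d)*(256 + d) (q(d) = (d - 85)*(d + (-5 - 11)**2) = (-85 + d)*(d + (-16)**2) = (-85 + d)*(d + 256) = (-85 + d)*(256 + d))
-9936 + q(152) = -9936 + (-21760 + 152**2 + 171*152) = -9936 + (-21760 + 23104 + 25992) = -9936 + 27336 = 17400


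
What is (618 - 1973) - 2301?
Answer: -3656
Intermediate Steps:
(618 - 1973) - 2301 = -1355 - 2301 = -3656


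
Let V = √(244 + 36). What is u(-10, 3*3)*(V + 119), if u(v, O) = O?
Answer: 1071 + 18*√70 ≈ 1221.6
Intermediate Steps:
V = 2*√70 (V = √280 = 2*√70 ≈ 16.733)
u(-10, 3*3)*(V + 119) = (3*3)*(2*√70 + 119) = 9*(119 + 2*√70) = 1071 + 18*√70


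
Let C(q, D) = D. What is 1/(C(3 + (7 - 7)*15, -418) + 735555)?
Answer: 1/735137 ≈ 1.3603e-6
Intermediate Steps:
1/(C(3 + (7 - 7)*15, -418) + 735555) = 1/(-418 + 735555) = 1/735137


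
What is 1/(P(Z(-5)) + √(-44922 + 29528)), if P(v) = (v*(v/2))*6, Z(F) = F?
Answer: 75/21019 - I*√15394/21019 ≈ 0.0035682 - 0.0059029*I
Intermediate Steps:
P(v) = 3*v² (P(v) = (v*(v*(½)))*6 = (v*(v/2))*6 = (v²/2)*6 = 3*v²)
1/(P(Z(-5)) + √(-44922 + 29528)) = 1/(3*(-5)² + √(-44922 + 29528)) = 1/(3*25 + √(-15394)) = 1/(75 + I*√15394)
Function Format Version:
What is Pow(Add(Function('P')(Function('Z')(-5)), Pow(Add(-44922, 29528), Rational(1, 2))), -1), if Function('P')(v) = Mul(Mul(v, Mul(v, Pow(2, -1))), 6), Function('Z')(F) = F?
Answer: Add(Rational(75, 21019), Mul(Rational(-1, 21019), I, Pow(15394, Rational(1, 2)))) ≈ Add(0.0035682, Mul(-0.0059029, I))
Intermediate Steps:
Function('P')(v) = Mul(3, Pow(v, 2)) (Function('P')(v) = Mul(Mul(v, Mul(v, Rational(1, 2))), 6) = Mul(Mul(v, Mul(Rational(1, 2), v)), 6) = Mul(Mul(Rational(1, 2), Pow(v, 2)), 6) = Mul(3, Pow(v, 2)))
Pow(Add(Function('P')(Function('Z')(-5)), Pow(Add(-44922, 29528), Rational(1, 2))), -1) = Pow(Add(Mul(3, Pow(-5, 2)), Pow(Add(-44922, 29528), Rational(1, 2))), -1) = Pow(Add(Mul(3, 25), Pow(-15394, Rational(1, 2))), -1) = Pow(Add(75, Mul(I, Pow(15394, Rational(1, 2)))), -1)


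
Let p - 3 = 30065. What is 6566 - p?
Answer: -23502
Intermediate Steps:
p = 30068 (p = 3 + 30065 = 30068)
6566 - p = 6566 - 1*30068 = 6566 - 30068 = -23502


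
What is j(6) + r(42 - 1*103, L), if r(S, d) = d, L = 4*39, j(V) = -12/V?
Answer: 154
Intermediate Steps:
L = 156
j(6) + r(42 - 1*103, L) = -12/6 + 156 = -12*⅙ + 156 = -2 + 156 = 154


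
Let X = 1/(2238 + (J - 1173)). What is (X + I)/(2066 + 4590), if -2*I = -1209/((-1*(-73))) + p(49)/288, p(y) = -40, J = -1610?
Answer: 23914249/19066245120 ≈ 0.0012543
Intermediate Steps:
X = -1/545 (X = 1/(2238 + (-1610 - 1173)) = 1/(2238 - 2783) = 1/(-545) = -1/545 ≈ -0.0018349)
I = 43889/5256 (I = -(-1209/((-1*(-73))) - 40/288)/2 = -(-1209/73 - 40*1/288)/2 = -(-1209*1/73 - 5/36)/2 = -(-1209/73 - 5/36)/2 = -1/2*(-43889/2628) = 43889/5256 ≈ 8.3503)
(X + I)/(2066 + 4590) = (-1/545 + 43889/5256)/(2066 + 4590) = (23914249/2864520)/6656 = (23914249/2864520)*(1/6656) = 23914249/19066245120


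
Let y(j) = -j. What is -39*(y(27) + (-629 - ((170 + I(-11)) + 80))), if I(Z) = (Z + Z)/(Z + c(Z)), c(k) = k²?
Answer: 176631/5 ≈ 35326.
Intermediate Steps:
I(Z) = 2*Z/(Z + Z²) (I(Z) = (Z + Z)/(Z + Z²) = (2*Z)/(Z + Z²) = 2*Z/(Z + Z²))
-39*(y(27) + (-629 - ((170 + I(-11)) + 80))) = -39*(-1*27 + (-629 - ((170 + 2/(1 - 11)) + 80))) = -39*(-27 + (-629 - ((170 + 2/(-10)) + 80))) = -39*(-27 + (-629 - ((170 + 2*(-⅒)) + 80))) = -39*(-27 + (-629 - ((170 - ⅕) + 80))) = -39*(-27 + (-629 - (849/5 + 80))) = -39*(-27 + (-629 - 1*1249/5)) = -39*(-27 + (-629 - 1249/5)) = -39*(-27 - 4394/5) = -39*(-4529/5) = 176631/5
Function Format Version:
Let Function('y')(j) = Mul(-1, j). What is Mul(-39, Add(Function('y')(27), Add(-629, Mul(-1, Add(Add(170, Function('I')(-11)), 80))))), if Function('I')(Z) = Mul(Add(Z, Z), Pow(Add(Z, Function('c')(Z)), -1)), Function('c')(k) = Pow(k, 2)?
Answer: Rational(176631, 5) ≈ 35326.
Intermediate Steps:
Function('I')(Z) = Mul(2, Z, Pow(Add(Z, Pow(Z, 2)), -1)) (Function('I')(Z) = Mul(Add(Z, Z), Pow(Add(Z, Pow(Z, 2)), -1)) = Mul(Mul(2, Z), Pow(Add(Z, Pow(Z, 2)), -1)) = Mul(2, Z, Pow(Add(Z, Pow(Z, 2)), -1)))
Mul(-39, Add(Function('y')(27), Add(-629, Mul(-1, Add(Add(170, Function('I')(-11)), 80))))) = Mul(-39, Add(Mul(-1, 27), Add(-629, Mul(-1, Add(Add(170, Mul(2, Pow(Add(1, -11), -1))), 80))))) = Mul(-39, Add(-27, Add(-629, Mul(-1, Add(Add(170, Mul(2, Pow(-10, -1))), 80))))) = Mul(-39, Add(-27, Add(-629, Mul(-1, Add(Add(170, Mul(2, Rational(-1, 10))), 80))))) = Mul(-39, Add(-27, Add(-629, Mul(-1, Add(Add(170, Rational(-1, 5)), 80))))) = Mul(-39, Add(-27, Add(-629, Mul(-1, Add(Rational(849, 5), 80))))) = Mul(-39, Add(-27, Add(-629, Mul(-1, Rational(1249, 5))))) = Mul(-39, Add(-27, Add(-629, Rational(-1249, 5)))) = Mul(-39, Add(-27, Rational(-4394, 5))) = Mul(-39, Rational(-4529, 5)) = Rational(176631, 5)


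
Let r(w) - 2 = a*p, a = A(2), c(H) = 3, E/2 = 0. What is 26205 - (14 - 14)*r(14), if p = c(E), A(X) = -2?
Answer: 26205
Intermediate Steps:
E = 0 (E = 2*0 = 0)
p = 3
a = -2
r(w) = -4 (r(w) = 2 - 2*3 = 2 - 6 = -4)
26205 - (14 - 14)*r(14) = 26205 - (14 - 14)*(-4) = 26205 - 0*(-4) = 26205 - 1*0 = 26205 + 0 = 26205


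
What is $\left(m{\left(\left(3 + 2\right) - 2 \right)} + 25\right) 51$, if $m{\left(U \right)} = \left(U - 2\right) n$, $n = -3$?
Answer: $1122$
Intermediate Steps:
$m{\left(U \right)} = 6 - 3 U$ ($m{\left(U \right)} = \left(U - 2\right) \left(-3\right) = \left(-2 + U\right) \left(-3\right) = 6 - 3 U$)
$\left(m{\left(\left(3 + 2\right) - 2 \right)} + 25\right) 51 = \left(\left(6 - 3 \left(\left(3 + 2\right) - 2\right)\right) + 25\right) 51 = \left(\left(6 - 3 \left(5 - 2\right)\right) + 25\right) 51 = \left(\left(6 - 9\right) + 25\right) 51 = \left(-3 + 25\right) 51 = 22 \cdot 51 = 1122$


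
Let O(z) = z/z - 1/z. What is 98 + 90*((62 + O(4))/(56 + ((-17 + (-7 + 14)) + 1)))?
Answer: 20507/94 ≈ 218.16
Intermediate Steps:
O(z) = 1 - 1/z
98 + 90*((62 + O(4))/(56 + ((-17 + (-7 + 14)) + 1))) = 98 + 90*((62 + (-1 + 4)/4)/(56 + ((-17 + (-7 + 14)) + 1))) = 98 + 90*((62 + (¼)*3)/(56 + ((-17 + 7) + 1))) = 98 + 90*((62 + ¾)/(56 + (-10 + 1))) = 98 + 90*(251/(4*(56 - 9))) = 98 + 90*((251/4)/47) = 98 + 90*((251/4)*(1/47)) = 98 + 90*(251/188) = 98 + 11295/94 = 20507/94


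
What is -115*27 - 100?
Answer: -3205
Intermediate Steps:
-115*27 - 100 = -3105 - 100 = -3205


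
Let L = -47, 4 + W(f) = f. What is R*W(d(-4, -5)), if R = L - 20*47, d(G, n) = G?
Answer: 7896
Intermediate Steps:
W(f) = -4 + f
R = -987 (R = -47 - 20*47 = -47 - 940 = -987)
R*W(d(-4, -5)) = -987*(-4 - 4) = -987*(-8) = 7896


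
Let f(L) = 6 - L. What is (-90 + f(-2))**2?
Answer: 6724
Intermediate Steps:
(-90 + f(-2))**2 = (-90 + (6 - 1*(-2)))**2 = (-90 + (6 + 2))**2 = (-90 + 8)**2 = (-82)**2 = 6724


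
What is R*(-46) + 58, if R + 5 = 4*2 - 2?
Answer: 12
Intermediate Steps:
R = 1 (R = -5 + (4*2 - 2) = -5 + (8 - 2) = -5 + 6 = 1)
R*(-46) + 58 = 1*(-46) + 58 = -46 + 58 = 12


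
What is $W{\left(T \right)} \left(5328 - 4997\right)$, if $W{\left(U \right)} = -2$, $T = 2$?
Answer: $-662$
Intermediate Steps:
$W{\left(T \right)} \left(5328 - 4997\right) = - 2 \left(5328 - 4997\right) = \left(-2\right) 331 = -662$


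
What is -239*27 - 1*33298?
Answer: -39751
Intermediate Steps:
-239*27 - 1*33298 = -6453 - 33298 = -39751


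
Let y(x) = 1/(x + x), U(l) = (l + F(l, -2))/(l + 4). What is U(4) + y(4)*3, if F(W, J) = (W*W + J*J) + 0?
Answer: 27/8 ≈ 3.3750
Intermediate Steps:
F(W, J) = J² + W² (F(W, J) = (W² + J²) + 0 = (J² + W²) + 0 = J² + W²)
U(l) = (4 + l + l²)/(4 + l) (U(l) = (l + ((-2)² + l²))/(l + 4) = (l + (4 + l²))/(4 + l) = (4 + l + l²)/(4 + l))
y(x) = 1/(2*x)
U(4) + y(4)*3 = (4 + 4 + 4²)/(4 + 4) + ((½)/4)*3 = (4 + 4 + 16)/8 + ((½)*(¼))*3 = (⅛)*24 + (⅛)*3 = 3 + 3/8 = 27/8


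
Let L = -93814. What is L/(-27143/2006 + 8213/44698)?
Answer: 1051469516629/149595317 ≈ 7028.8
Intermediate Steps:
L/(-27143/2006 + 8213/44698) = -93814/(-27143/2006 + 8213/44698) = -93814/(-299190634/22416047) = -93814*(-22416047/299190634) = 1051469516629/149595317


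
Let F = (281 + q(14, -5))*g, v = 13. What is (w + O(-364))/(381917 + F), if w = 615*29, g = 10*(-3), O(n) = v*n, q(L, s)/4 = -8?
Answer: 13103/374447 ≈ 0.034993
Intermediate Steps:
q(L, s) = -32 (q(L, s) = 4*(-8) = -32)
O(n) = 13*n
g = -30
w = 17835
F = -7470 (F = (281 - 32)*(-30) = 249*(-30) = -7470)
(w + O(-364))/(381917 + F) = (17835 + 13*(-364))/(381917 - 7470) = (17835 - 4732)/374447 = 13103*(1/374447) = 13103/374447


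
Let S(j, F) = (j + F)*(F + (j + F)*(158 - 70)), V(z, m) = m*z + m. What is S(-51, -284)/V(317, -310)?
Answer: -498547/4929 ≈ -101.15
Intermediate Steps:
V(z, m) = m + m*z
S(j, F) = (F + j)*(88*j + 89*F) (S(j, F) = (F + j)*(F + (F + j)*88) = (F + j)*(F + (88*F + 88*j)) = (F + j)*(88*j + 89*F))
S(-51, -284)/V(317, -310) = (88*(-51)² + 89*(-284)² + 177*(-284)*(-51))/((-310*(1 + 317))) = (88*2601 + 89*80656 + 2563668)/((-310*318)) = (228888 + 7178384 + 2563668)/(-98580) = 9970940*(-1/98580) = -498547/4929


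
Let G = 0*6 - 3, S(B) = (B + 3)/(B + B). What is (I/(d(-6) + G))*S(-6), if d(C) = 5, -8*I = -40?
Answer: 5/8 ≈ 0.62500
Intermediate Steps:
S(B) = (3 + B)/(2*B) (S(B) = (3 + B)/((2*B)) = (3 + B)*(1/(2*B)) = (3 + B)/(2*B))
I = 5 (I = -⅛*(-40) = 5)
G = -3 (G = 0 - 3 = -3)
(I/(d(-6) + G))*S(-6) = (5/(5 - 3))*((½)*(3 - 6)/(-6)) = (5/2)*((½)*(-⅙)*(-3)) = (5*(½))*(¼) = (5/2)*(¼) = 5/8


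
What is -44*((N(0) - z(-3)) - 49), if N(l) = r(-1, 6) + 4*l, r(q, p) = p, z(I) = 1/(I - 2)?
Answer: 9416/5 ≈ 1883.2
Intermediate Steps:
z(I) = 1/(-2 + I)
N(l) = 6 + 4*l
-44*((N(0) - z(-3)) - 49) = -44*(((6 + 4*0) - 1/(-2 - 3)) - 49) = -44*(((6 + 0) - 1/(-5)) - 49) = -44*((6 - 1*(-⅕)) - 49) = -44*((6 + ⅕) - 49) = -44*(31/5 - 49) = -44*(-214/5) = 9416/5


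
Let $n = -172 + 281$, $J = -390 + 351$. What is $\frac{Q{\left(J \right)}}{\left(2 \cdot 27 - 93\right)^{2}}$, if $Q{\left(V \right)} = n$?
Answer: $\frac{109}{1521} \approx 0.071663$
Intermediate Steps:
$J = -39$
$n = 109$
$Q{\left(V \right)} = 109$
$\frac{Q{\left(J \right)}}{\left(2 \cdot 27 - 93\right)^{2}} = \frac{109}{\left(2 \cdot 27 - 93\right)^{2}} = \frac{109}{\left(54 - 93\right)^{2}} = \frac{109}{\left(-39\right)^{2}} = \frac{109}{1521}$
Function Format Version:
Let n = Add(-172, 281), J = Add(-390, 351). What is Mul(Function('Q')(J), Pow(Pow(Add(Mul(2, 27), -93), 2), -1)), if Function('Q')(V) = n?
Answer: Rational(109, 1521) ≈ 0.071663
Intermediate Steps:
J = -39
n = 109
Function('Q')(V) = 109
Mul(Function('Q')(J), Pow(Pow(Add(Mul(2, 27), -93), 2), -1)) = Mul(109, Pow(Pow(Add(Mul(2, 27), -93), 2), -1)) = Mul(109, Pow(Pow(Add(54, -93), 2), -1)) = Mul(109, Pow(Pow(-39, 2), -1)) = Mul(109, Pow(1521, -1)) = Mul(109, Rational(1, 1521)) = Rational(109, 1521)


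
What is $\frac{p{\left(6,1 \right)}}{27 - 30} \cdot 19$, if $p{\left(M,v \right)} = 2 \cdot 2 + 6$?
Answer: $- \frac{190}{3} \approx -63.333$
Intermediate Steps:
$p{\left(M,v \right)} = 10$ ($p{\left(M,v \right)} = 4 + 6 = 10$)
$\frac{p{\left(6,1 \right)}}{27 - 30} \cdot 19 = \frac{1}{27 - 30} \cdot 10 \cdot 19 = \frac{1}{-3} \cdot 10 \cdot 19 = \left(- \frac{1}{3}\right) 10 \cdot 19 = \left(- \frac{10}{3}\right) 19 = - \frac{190}{3}$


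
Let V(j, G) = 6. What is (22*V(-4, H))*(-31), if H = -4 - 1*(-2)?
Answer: -4092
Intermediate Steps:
H = -2 (H = -4 + 2 = -2)
(22*V(-4, H))*(-31) = (22*6)*(-31) = 132*(-31) = -4092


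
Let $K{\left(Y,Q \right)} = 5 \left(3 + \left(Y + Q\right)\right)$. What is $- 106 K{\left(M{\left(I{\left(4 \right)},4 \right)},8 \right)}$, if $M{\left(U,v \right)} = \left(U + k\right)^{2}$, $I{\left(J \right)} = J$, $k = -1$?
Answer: $-10600$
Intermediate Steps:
$M{\left(U,v \right)} = \left(-1 + U\right)^{2}$ ($M{\left(U,v \right)} = \left(U - 1\right)^{2} = \left(-1 + U\right)^{2}$)
$K{\left(Y,Q \right)} = 15 + 5 Q + 5 Y$ ($K{\left(Y,Q \right)} = 5 \left(3 + \left(Q + Y\right)\right) = 5 \left(3 + Q + Y\right) = 15 + 5 Q + 5 Y$)
$- 106 K{\left(M{\left(I{\left(4 \right)},4 \right)},8 \right)} = - 106 \left(15 + 5 \cdot 8 + 5 \left(-1 + 4\right)^{2}\right) = - 106 \left(15 + 40 + 5 \cdot 3^{2}\right) = - 106 \left(15 + 40 + 5 \cdot 9\right) = - 106 \left(15 + 40 + 45\right) = \left(-106\right) 100 = -10600$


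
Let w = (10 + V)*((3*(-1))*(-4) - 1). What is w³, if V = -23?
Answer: -2924207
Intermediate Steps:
w = -143 (w = (10 - 23)*((3*(-1))*(-4) - 1) = -13*(-3*(-4) - 1) = -13*(12 - 1) = -13*11 = -143)
w³ = (-143)³ = -2924207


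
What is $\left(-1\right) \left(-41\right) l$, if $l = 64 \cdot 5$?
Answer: $13120$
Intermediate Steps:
$l = 320$
$\left(-1\right) \left(-41\right) l = \left(-1\right) \left(-41\right) 320 = 41 \cdot 320 = 13120$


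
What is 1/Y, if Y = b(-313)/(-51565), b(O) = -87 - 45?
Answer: 51565/132 ≈ 390.64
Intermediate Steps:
b(O) = -132
Y = 132/51565 (Y = -132/(-51565) = -132*(-1/51565) = 132/51565 ≈ 0.0025599)
1/Y = 1/(132/51565) = 51565/132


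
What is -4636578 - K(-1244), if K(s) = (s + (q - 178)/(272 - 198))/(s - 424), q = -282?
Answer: -143075547053/30858 ≈ -4.6366e+6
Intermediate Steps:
K(s) = (-230/37 + s)/(-424 + s) (K(s) = (s + (-282 - 178)/(272 - 198))/(s - 424) = (s - 460/74)/(-424 + s) = (s - 460*1/74)/(-424 + s) = (s - 230/37)/(-424 + s) = (-230/37 + s)/(-424 + s))
-4636578 - K(-1244) = -4636578 - (-230/37 - 1244)/(-424 - 1244) = -4636578 - (-46258)/((-1668)*37) = -4636578 - (-1)*(-46258)/(1668*37) = -4636578 - 1*23129/30858 = -4636578 - 23129/30858 = -143075547053/30858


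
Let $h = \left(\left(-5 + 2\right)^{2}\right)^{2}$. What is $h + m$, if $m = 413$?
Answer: $494$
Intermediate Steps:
$h = 81$ ($h = \left(\left(-3\right)^{2}\right)^{2} = 9^{2} = 81$)
$h + m = 81 + 413 = 494$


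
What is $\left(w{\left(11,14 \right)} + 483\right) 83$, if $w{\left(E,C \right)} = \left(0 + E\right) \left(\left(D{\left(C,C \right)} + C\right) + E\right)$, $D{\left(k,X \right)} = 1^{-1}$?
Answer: $63827$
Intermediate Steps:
$D{\left(k,X \right)} = 1$
$w{\left(E,C \right)} = E \left(1 + C + E\right)$ ($w{\left(E,C \right)} = \left(0 + E\right) \left(\left(1 + C\right) + E\right) = E \left(1 + C + E\right)$)
$\left(w{\left(11,14 \right)} + 483\right) 83 = \left(11 \left(1 + 14 + 11\right) + 483\right) 83 = \left(11 \cdot 26 + 483\right) 83 = \left(286 + 483\right) 83 = 769 \cdot 83 = 63827$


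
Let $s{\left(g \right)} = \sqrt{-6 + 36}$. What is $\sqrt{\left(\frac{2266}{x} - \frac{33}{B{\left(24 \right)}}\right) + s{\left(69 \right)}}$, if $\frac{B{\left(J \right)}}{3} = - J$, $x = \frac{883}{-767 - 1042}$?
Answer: $\frac{\sqrt{-521169256014 + 112275216 \sqrt{30}}}{10596} \approx 68.091 i$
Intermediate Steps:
$x = - \frac{883}{1809}$ ($x = \frac{883}{-767 - 1042} = \frac{883}{-1809} = 883 \left(- \frac{1}{1809}\right) = - \frac{883}{1809} \approx -0.48811$)
$B{\left(J \right)} = - 3 J$ ($B{\left(J \right)} = 3 \left(- J\right) = - 3 J$)
$s{\left(g \right)} = \sqrt{30}$
$\sqrt{\left(\frac{2266}{x} - \frac{33}{B{\left(24 \right)}}\right) + s{\left(69 \right)}} = \sqrt{\left(\frac{2266}{- \frac{883}{1809}} - \frac{33}{\left(-3\right) 24}\right) + \sqrt{30}} = \sqrt{\left(2266 \left(- \frac{1809}{883}\right) - \frac{33}{-72}\right) + \sqrt{30}} = \sqrt{\left(- \frac{4099194}{883} - - \frac{11}{24}\right) + \sqrt{30}} = \sqrt{\left(- \frac{4099194}{883} + \frac{11}{24}\right) + \sqrt{30}} = \sqrt{- \frac{98370943}{21192} + \sqrt{30}}$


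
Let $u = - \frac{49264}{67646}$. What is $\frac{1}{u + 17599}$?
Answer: $\frac{33823}{595226345} \approx 5.6824 \cdot 10^{-5}$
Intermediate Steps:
$u = - \frac{24632}{33823}$ ($u = \left(-49264\right) \frac{1}{67646} = - \frac{24632}{33823} \approx -0.72826$)
$\frac{1}{u + 17599} = \frac{1}{- \frac{24632}{33823} + 17599} = \frac{1}{\frac{595226345}{33823}} = \frac{33823}{595226345}$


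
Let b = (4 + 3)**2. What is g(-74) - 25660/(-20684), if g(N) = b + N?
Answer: -122860/5171 ≈ -23.759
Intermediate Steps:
b = 49 (b = 7**2 = 49)
g(N) = 49 + N
g(-74) - 25660/(-20684) = (49 - 74) - 25660/(-20684) = -25 - 25660*(-1/20684) = -25 + 6415/5171 = -122860/5171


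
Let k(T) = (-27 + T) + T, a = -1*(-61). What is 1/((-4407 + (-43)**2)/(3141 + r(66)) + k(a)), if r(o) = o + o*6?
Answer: 3603/339727 ≈ 0.010606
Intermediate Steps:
r(o) = 7*o (r(o) = o + 6*o = 7*o)
a = 61
k(T) = -27 + 2*T
1/((-4407 + (-43)**2)/(3141 + r(66)) + k(a)) = 1/((-4407 + (-43)**2)/(3141 + 7*66) + (-27 + 2*61)) = 1/((-4407 + 1849)/(3141 + 462) + (-27 + 122)) = 1/(-2558/3603 + 95) = 1/(339727/3603) = 3603/339727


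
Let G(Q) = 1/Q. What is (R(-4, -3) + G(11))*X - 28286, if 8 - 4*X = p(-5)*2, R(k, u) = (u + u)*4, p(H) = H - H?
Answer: -311672/11 ≈ -28334.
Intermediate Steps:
p(H) = 0
R(k, u) = 8*u (R(k, u) = (2*u)*4 = 8*u)
X = 2 (X = 2 - 0*2 = 2 - ¼*0 = 2 + 0 = 2)
(R(-4, -3) + G(11))*X - 28286 = (8*(-3) + 1/11)*2 - 28286 = (-24 + 1/11)*2 - 28286 = -263/11*2 - 28286 = -526/11 - 28286 = -311672/11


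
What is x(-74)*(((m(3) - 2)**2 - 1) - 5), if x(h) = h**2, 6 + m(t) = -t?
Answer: 629740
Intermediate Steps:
m(t) = -6 - t
x(-74)*(((m(3) - 2)**2 - 1) - 5) = (-74)**2*((((-6 - 1*3) - 2)**2 - 1) - 5) = 5476*((((-6 - 3) - 2)**2 - 1) - 5) = 5476*(((-9 - 2)**2 - 1) - 5) = 5476*(((-11)**2 - 1) - 5) = 5476*((121 - 1) - 5) = 5476*(120 - 5) = 5476*115 = 629740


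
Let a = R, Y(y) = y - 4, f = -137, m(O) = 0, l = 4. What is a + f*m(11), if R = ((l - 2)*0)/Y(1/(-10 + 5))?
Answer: 0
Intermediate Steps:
Y(y) = -4 + y
R = 0 (R = ((4 - 2)*0)/(-4 + 1/(-10 + 5)) = (2*0)/(-4 + 1/(-5)) = 0/(-4 - ⅕) = 0/(-21/5) = 0*(-5/21) = 0)
a = 0
a + f*m(11) = 0 - 137*0 = 0 + 0 = 0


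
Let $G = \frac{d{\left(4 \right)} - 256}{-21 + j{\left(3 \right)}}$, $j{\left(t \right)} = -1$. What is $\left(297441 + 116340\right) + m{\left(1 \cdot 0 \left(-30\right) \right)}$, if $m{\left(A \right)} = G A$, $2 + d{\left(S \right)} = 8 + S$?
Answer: $413781$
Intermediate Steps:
$d{\left(S \right)} = 6 + S$ ($d{\left(S \right)} = -2 + \left(8 + S\right) = 6 + S$)
$G = \frac{123}{11}$ ($G = \frac{\left(6 + 4\right) - 256}{-21 - 1} = \frac{10 - 256}{-22} = \left(-246\right) \left(- \frac{1}{22}\right) = \frac{123}{11} \approx 11.182$)
$m{\left(A \right)} = \frac{123 A}{11}$
$\left(297441 + 116340\right) + m{\left(1 \cdot 0 \left(-30\right) \right)} = \left(297441 + 116340\right) + \frac{123 \cdot 1 \cdot 0 \left(-30\right)}{11} = 413781 + \frac{123 \cdot 0 \left(-30\right)}{11} = 413781 + \frac{123}{11} \cdot 0 = 413781 + 0 = 413781$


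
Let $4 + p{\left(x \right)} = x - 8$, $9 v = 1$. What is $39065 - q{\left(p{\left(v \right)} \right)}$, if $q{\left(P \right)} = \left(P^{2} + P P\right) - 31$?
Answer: $\frac{3143878}{81} \approx 38813.0$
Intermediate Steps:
$v = \frac{1}{9}$ ($v = \frac{1}{9} \cdot 1 = \frac{1}{9} \approx 0.11111$)
$p{\left(x \right)} = -12 + x$ ($p{\left(x \right)} = -4 + \left(x - 8\right) = -4 + \left(-8 + x\right) = -12 + x$)
$q{\left(P \right)} = -31 + 2 P^{2}$ ($q{\left(P \right)} = \left(P^{2} + P^{2}\right) - 31 = 2 P^{2} - 31 = -31 + 2 P^{2}$)
$39065 - q{\left(p{\left(v \right)} \right)} = 39065 - \left(-31 + 2 \left(-12 + \frac{1}{9}\right)^{2}\right) = 39065 - \left(-31 + 2 \left(- \frac{107}{9}\right)^{2}\right) = 39065 - \left(-31 + 2 \cdot \frac{11449}{81}\right) = 39065 - \left(-31 + \frac{22898}{81}\right) = 39065 - \frac{20387}{81} = \frac{3143878}{81}$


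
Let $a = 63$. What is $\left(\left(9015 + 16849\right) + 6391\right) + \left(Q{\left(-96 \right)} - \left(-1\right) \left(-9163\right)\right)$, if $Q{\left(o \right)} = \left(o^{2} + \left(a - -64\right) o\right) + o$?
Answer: $20020$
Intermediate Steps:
$Q{\left(o \right)} = o^{2} + 128 o$ ($Q{\left(o \right)} = \left(o^{2} + \left(63 - -64\right) o\right) + o = \left(o^{2} + \left(63 + 64\right) o\right) + o = \left(o^{2} + 127 o\right) + o = o^{2} + 128 o$)
$\left(\left(9015 + 16849\right) + 6391\right) + \left(Q{\left(-96 \right)} - \left(-1\right) \left(-9163\right)\right) = \left(\left(9015 + 16849\right) + 6391\right) - \left(9163 + 96 \left(128 - 96\right)\right) = \left(25864 + 6391\right) - 12235 = 32255 - 12235 = 20020$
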